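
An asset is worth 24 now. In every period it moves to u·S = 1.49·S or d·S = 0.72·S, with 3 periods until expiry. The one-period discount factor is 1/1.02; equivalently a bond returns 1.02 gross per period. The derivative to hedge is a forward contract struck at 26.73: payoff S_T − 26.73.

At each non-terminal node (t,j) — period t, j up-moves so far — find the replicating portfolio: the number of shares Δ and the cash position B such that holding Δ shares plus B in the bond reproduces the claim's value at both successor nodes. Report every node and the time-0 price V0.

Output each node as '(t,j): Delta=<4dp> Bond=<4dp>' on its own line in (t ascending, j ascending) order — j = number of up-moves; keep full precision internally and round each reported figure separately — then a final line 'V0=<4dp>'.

The replicating-portfolio and risk-neutral prices coincide; use p* = (1.02−0.72)/(1.49−0.72) = 0.3896 for the latter.
Payoff layer (t=3): V(3,0)=-17.7720, V(3,1)=-8.1920, V(3,2)=11.6333, V(3,3)=52.6608
  t=2,j=0: stock 12.4416 → up 18.5380 (V=-8.1920), down 8.9580 (V=-17.7720). Price -13.7643; hedge Δ=1.0000, bond B=-26.2059.
  t=2,j=1: stock 25.7472 → up 38.3633 (V=11.6333), down 18.5380 (V=-8.1920). Price -0.4587; hedge Δ=1.0000, bond B=-26.2059.
  t=2,j=2: stock 53.2824 → up 79.3908 (V=52.6608), down 38.3633 (V=11.6333). Price 27.0765; hedge Δ=1.0000, bond B=-26.2059.
  t=1,j=0: stock 17.2800 → up 25.7472 (V=-0.4587), down 12.4416 (V=-13.7643). Price -8.4120; hedge Δ=1.0000, bond B=-25.6920.
  t=1,j=1: stock 35.7600 → up 53.2824 (V=27.0765), down 25.7472 (V=-0.4587). Price 10.0680; hedge Δ=1.0000, bond B=-25.6920.
  t=0,j=0: stock 24.0000 → up 35.7600 (V=10.0680), down 17.2800 (V=-8.4120). Price -1.1883; hedge Δ=1.0000, bond B=-25.1883.
Each (Δ,B) replicates both successor values, so the strategy is self-financing and V0 is arbitrage-free.

(0,0): Delta=1.0000 Bond=-25.1883
(1,0): Delta=1.0000 Bond=-25.6920
(1,1): Delta=1.0000 Bond=-25.6920
(2,0): Delta=1.0000 Bond=-26.2059
(2,1): Delta=1.0000 Bond=-26.2059
(2,2): Delta=1.0000 Bond=-26.2059
V0=-1.1883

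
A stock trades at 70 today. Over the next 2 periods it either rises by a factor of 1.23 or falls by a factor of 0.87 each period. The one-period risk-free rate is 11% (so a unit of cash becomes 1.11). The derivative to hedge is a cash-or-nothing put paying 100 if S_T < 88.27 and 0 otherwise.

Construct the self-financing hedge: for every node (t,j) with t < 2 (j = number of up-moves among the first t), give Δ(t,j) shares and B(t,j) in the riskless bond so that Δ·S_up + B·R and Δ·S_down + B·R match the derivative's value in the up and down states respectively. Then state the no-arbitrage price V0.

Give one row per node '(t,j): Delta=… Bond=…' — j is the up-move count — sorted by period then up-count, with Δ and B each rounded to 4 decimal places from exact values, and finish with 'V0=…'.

Risk-neutral probability p* = (R−d)/(u−d) = (1.11−0.87)/(1.23−0.87) = 0.6667.
Payoff layer (t=2): V(2,0)=100.0000, V(2,1)=100.0000, V(2,2)=0.0000
Node (1,0) S=60.9000: V=(p*·100.0000+(1−p*)·100.0000)/1.11=90.0901; Δ=(100.0000−100.0000)/(74.9070−52.9830)=0.0000; B=V−Δ·S=90.0901
Node (1,1) S=86.1000: V=(p*·0.0000+(1−p*)·100.0000)/1.11=30.0300; Δ=(0.0000−100.0000)/(105.9030−74.9070)=-3.2262; B=V−Δ·S=307.8078
Node (0,0) S=70.0000: V=(p*·30.0300+(1−p*)·90.0901)/1.11=45.0901; Δ=(30.0300−90.0901)/(86.1000−60.9000)=-2.3833; B=V−Δ·S=211.9236
Self-financing check: at every node Δ·S+B equals the discounted successor values.

(0,0): Delta=-2.3833 Bond=211.9236
(1,0): Delta=0.0000 Bond=90.0901
(1,1): Delta=-3.2262 Bond=307.8078
V0=45.0901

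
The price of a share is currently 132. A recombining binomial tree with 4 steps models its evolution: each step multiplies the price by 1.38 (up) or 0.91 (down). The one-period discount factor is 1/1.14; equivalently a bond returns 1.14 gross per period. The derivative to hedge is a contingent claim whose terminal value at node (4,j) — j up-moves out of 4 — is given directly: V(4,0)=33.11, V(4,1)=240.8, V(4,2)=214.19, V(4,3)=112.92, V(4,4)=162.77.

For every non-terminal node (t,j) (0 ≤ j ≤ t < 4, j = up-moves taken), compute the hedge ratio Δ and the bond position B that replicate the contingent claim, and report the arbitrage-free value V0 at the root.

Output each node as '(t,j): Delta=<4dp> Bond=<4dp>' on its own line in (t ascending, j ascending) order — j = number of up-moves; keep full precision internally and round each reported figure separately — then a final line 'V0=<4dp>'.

(0,0): Delta=-0.1506 Bond=127.4148
(1,0): Delta=0.2263 Bond=99.9783
(1,1): Delta=-0.4099 Bond=192.4960
(2,0): Delta=1.5885 Bond=-34.9195
(2,1): Delta=-0.7110 Bond=269.3436
(2,2): Delta=-0.2028 Bond=167.3776
(3,0): Delta=4.4424 Bond=-323.6958
(3,1): Delta=-0.3753 Bond=256.4224
(3,2): Delta=-0.9419 Bond=359.8824
(3,3): Delta=0.3057 Bond=14.3876
V0=107.5360

No-arbitrage ⇒ martingale measure with p* = (R−d)/(u−d) = 0.4894.
Payoff layer (t=4): V(4,0)=33.1100, V(4,1)=240.8000, V(4,2)=214.1900, V(4,3)=112.9200, V(4,4)=162.7700
Node (3,0) S=99.4714: V=(p*·240.8000+(1−p*)·33.1100)/1.14=118.1978; Δ=(240.8000−33.1100)/(137.2705−90.5189)=4.4424; B=V−Δ·S=-323.6958
Node (3,1) S=150.8467: V=(p*·214.1900+(1−p*)·240.8000)/1.14=199.8053; Δ=(214.1900−240.8000)/(208.1684−137.2705)=-0.3753; B=V−Δ·S=256.4224
Node (3,2) S=228.7565: V=(p*·112.9200+(1−p*)·214.1900)/1.14=144.4143; Δ=(112.9200−214.1900)/(315.6840−208.1684)=-0.9419; B=V−Δ·S=359.8824
Node (3,3) S=346.9055: V=(p*·162.7700+(1−p*)·112.9200)/1.14=120.4515; Δ=(162.7700−112.9200)/(478.7296−315.6840)=0.3057; B=V−Δ·S=14.3876
Node (2,0) S=109.3092: V=(p*·199.8053+(1−p*)·118.1978)/1.14=138.7135; Δ=(199.8053−118.1978)/(150.8467−99.4714)=1.5885; B=V−Δ·S=-34.9195
Node (2,1) S=165.7656: V=(p*·144.4143+(1−p*)·199.8053)/1.14=151.4904; Δ=(144.4143−199.8053)/(228.7565−150.8467)=-0.7110; B=V−Δ·S=269.3436
Node (2,2) S=251.3808: V=(p*·120.4515+(1−p*)·144.4143)/1.14=116.3928; Δ=(120.4515−144.4143)/(346.9055−228.7565)=-0.2028; B=V−Δ·S=167.3776
Node (1,0) S=120.1200: V=(p*·151.4904+(1−p*)·138.7135)/1.14=127.1632; Δ=(151.4904−138.7135)/(165.7656−109.3092)=0.2263; B=V−Δ·S=99.9783
Node (1,1) S=182.1600: V=(p*·116.3928+(1−p*)·151.4904)/1.14=117.8202; Δ=(116.3928−151.4904)/(251.3808−165.7656)=-0.4099; B=V−Δ·S=192.4960
Node (0,0) S=132.0000: V=(p*·117.8202+(1−p*)·127.1632)/1.14=107.5360; Δ=(117.8202−127.1632)/(182.1600−120.1200)=-0.1506; B=V−Δ·S=127.4148
Each (Δ,B) replicates both successor values, so the strategy is self-financing and V0 is arbitrage-free.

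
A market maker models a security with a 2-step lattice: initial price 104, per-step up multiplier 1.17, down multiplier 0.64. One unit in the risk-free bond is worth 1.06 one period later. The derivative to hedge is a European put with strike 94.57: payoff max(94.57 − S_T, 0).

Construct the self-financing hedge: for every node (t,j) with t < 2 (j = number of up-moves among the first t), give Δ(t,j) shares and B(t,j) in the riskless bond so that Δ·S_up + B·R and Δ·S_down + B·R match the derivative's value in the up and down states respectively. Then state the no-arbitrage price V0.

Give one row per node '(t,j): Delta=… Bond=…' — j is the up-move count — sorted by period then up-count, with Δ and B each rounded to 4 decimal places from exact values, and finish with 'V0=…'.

(0,0): Delta=-0.3517 Bond=43.4614
(1,0): Delta=-1.0000 Bond=89.2170
(1,1): Delta=-0.2589 Bond=34.7685
V0=6.8800

No-arbitrage ⇒ martingale measure with p* = (R−d)/(u−d) = 0.7925.
Terminal payoffs: V(2,0)=51.9716, V(2,1)=16.6948, V(2,2)=0.0000
Node (1,0) S=66.5600: V=(p*·16.6948+(1−p*)·51.9716)/1.06=22.6570; Δ=(16.6948−51.9716)/(77.8752−42.5984)=-1.0000; B=V−Δ·S=89.2170
Node (1,1) S=121.6800: V=(p*·0.0000+(1−p*)·16.6948)/1.06=3.2688; Δ=(0.0000−16.6948)/(142.3656−77.8752)=-0.2589; B=V−Δ·S=34.7685
Node (0,0) S=104.0000: V=(p*·3.2688+(1−p*)·22.6570)/1.06=6.8800; Δ=(3.2688−22.6570)/(121.6800−66.5600)=-0.3517; B=V−Δ·S=43.4614
Check: Δ(0,0)·S0 + B(0,0) = 6.8800 = V0.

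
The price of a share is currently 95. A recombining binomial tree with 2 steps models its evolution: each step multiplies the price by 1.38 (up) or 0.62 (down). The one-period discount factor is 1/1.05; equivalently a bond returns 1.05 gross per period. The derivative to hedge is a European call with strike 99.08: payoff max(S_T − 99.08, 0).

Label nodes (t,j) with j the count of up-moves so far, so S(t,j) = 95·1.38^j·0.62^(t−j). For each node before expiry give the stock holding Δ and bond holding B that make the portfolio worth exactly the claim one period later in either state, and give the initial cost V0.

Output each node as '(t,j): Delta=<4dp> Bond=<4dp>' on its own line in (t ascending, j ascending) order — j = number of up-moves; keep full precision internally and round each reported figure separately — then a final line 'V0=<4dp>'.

Since d<R<u, set p* = (R−d)/(u−d) = 0.5658; price each node as the discounted p*-expectation of its children.
At expiry t=2: V(2,0)=0.0000, V(2,1)=0.0000, V(2,2)=81.8380
Node (1,0) S=58.9000: V=(p*·0.0000+(1−p*)·0.0000)/1.05=0.0000; Δ=(0.0000−0.0000)/(81.2820−36.5180)=0.0000; B=V−Δ·S=0.0000
Node (1,1) S=131.1000: V=(p*·81.8380+(1−p*)·0.0000)/1.05=44.0982; Δ=(81.8380−0.0000)/(180.9180−81.2820)=0.8214; B=V−Δ·S=-63.5834
Node (0,0) S=95.0000: V=(p*·44.0982+(1−p*)·0.0000)/1.05=23.7622; Δ=(44.0982−0.0000)/(131.1000−58.9000)=0.6108; B=V−Δ·S=-34.2617
Each (Δ,B) replicates both successor values, so the strategy is self-financing and V0 is arbitrage-free.

(0,0): Delta=0.6108 Bond=-34.2617
(1,0): Delta=0.0000 Bond=0.0000
(1,1): Delta=0.8214 Bond=-63.5834
V0=23.7622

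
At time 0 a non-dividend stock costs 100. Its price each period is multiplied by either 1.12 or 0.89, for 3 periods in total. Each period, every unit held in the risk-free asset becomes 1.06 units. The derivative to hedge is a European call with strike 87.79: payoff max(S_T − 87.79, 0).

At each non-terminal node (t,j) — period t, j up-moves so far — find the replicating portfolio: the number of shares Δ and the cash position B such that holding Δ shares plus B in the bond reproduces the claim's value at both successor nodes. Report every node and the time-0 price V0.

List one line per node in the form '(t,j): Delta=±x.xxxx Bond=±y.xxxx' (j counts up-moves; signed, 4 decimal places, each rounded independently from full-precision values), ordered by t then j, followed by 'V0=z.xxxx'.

No-arbitrage ⇒ martingale measure with p* = (R−d)/(u−d) = 0.7391.
Terminal values V(3,·): V(3,0)=0.0000, V(3,1)=0.9252, V(3,2)=23.8516, V(3,3)=52.7028
Node (2,0) S=79.2100: V=(p*·0.9252+(1−p*)·0.0000)/1.06=0.6451; Δ=(0.9252−0.0000)/(88.7152−70.4969)=0.0508; B=V−Δ·S=-3.3775
Node (2,1) S=99.6800: V=(p*·23.8516+(1−p*)·0.9252)/1.06=16.8592; Δ=(23.8516−0.9252)/(111.6416−88.7152)=1.0000; B=V−Δ·S=-82.8208
Node (2,2) S=125.4400: V=(p*·52.7028+(1−p*)·23.8516)/1.06=42.6192; Δ=(52.7028−23.8516)/(140.4928−111.6416)=1.0000; B=V−Δ·S=-82.8208
Node (1,0) S=89.0000: V=(p*·16.8592+(1−p*)·0.6451)/1.06=11.9146; Δ=(16.8592−0.6451)/(99.6800−79.2100)=0.7921; B=V−Δ·S=-58.5815
Node (1,1) S=112.0000: V=(p*·42.6192+(1−p*)·16.8592)/1.06=33.8672; Δ=(42.6192−16.8592)/(125.4400−99.6800)=1.0000; B=V−Δ·S=-78.1328
Node (0,0) S=100.0000: V=(p*·33.8672+(1−p*)·11.9146)/1.06=26.5476; Δ=(33.8672−11.9146)/(112.0000−89.0000)=0.9545; B=V−Δ·S=-68.8985
Root portfolio cost Δ·100+B reproduces V0=26.5476.

(0,0): Delta=0.9545 Bond=-68.8985
(1,0): Delta=0.7921 Bond=-58.5815
(1,1): Delta=1.0000 Bond=-78.1328
(2,0): Delta=0.0508 Bond=-3.3775
(2,1): Delta=1.0000 Bond=-82.8208
(2,2): Delta=1.0000 Bond=-82.8208
V0=26.5476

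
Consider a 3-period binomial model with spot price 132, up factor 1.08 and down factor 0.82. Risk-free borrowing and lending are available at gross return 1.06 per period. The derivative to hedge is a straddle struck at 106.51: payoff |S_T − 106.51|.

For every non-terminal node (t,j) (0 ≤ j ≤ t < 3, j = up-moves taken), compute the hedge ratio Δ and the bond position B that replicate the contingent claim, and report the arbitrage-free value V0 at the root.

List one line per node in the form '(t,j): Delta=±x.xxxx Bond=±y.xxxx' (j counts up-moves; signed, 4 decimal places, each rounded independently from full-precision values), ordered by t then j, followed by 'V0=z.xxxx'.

(0,0): Delta=0.9145 Bond=-77.8173
(1,0): Delta=0.2217 Bond=-7.5049
(1,1): Delta=0.9583 Bond=-88.7348
(2,0): Delta=-1.0000 Bond=100.4811
(2,1): Delta=0.2990 Bond=-16.9915
(2,2): Delta=1.0000 Bond=-100.4811
V0=42.8910

Under the risk-neutral measure, an up-move has probability p* = (R−d)/(u−d) = 0.9231 and values discount at R = 1.06.
Payoff layer (t=3): V(3,0)=33.7294, V(3,1)=10.6527, V(3,2)=19.7411, V(3,3)=59.7720
  t=2,j=0: stock 88.7568 → up 95.8573 (V=10.6527), down 72.7806 (V=33.7294). Price 11.7243; hedge Δ=-1.0000, bond B=100.4811.
  t=2,j=1: stock 116.8992 → up 126.2511 (V=19.7411), down 95.8573 (V=10.6527). Price 17.9642; hedge Δ=0.2990, bond B=-16.9915.
  t=2,j=2: stock 153.9648 → up 166.2820 (V=59.7720), down 126.2511 (V=19.7411). Price 53.4837; hedge Δ=1.0000, bond B=-100.4811.
  t=1,j=0: stock 108.2400 → up 116.8992 (V=17.9642), down 88.7568 (V=11.7243). Price 16.4945; hedge Δ=0.2217, bond B=-7.5049.
  t=1,j=1: stock 142.5600 → up 153.9648 (V=53.4837), down 116.8992 (V=17.9642). Price 47.8787; hedge Δ=0.9583, bond B=-88.7348.
  t=0,j=0: stock 132.0000 → up 142.5600 (V=47.8787), down 108.2400 (V=16.4945). Price 42.8910; hedge Δ=0.9145, bond B=-77.8173.
Self-financing check: at every node Δ·S+B equals the discounted successor values.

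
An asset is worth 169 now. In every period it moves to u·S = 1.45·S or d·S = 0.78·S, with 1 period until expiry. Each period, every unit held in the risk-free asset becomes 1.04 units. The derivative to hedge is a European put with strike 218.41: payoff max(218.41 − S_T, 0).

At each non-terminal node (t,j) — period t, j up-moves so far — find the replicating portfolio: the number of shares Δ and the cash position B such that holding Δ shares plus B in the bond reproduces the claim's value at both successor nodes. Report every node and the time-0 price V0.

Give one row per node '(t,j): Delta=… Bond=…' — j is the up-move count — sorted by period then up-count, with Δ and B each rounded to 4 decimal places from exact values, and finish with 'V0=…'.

(0,0): Delta=-0.7647 Bond=180.1887
V0=50.9499

Under the risk-neutral measure, an up-move has probability p* = (R−d)/(u−d) = 0.3881 and values discount at R = 1.04.
Terminal values V(1,·): V(1,0)=86.5900, V(1,1)=0.0000
Node (0,0) S=169.0000: V=(p*·0.0000+(1−p*)·86.5900)/1.04=50.9499; Δ=(0.0000−86.5900)/(245.0500−131.8200)=-0.7647; B=V−Δ·S=180.1887
Self-financing check: at every node Δ·S+B equals the discounted successor values.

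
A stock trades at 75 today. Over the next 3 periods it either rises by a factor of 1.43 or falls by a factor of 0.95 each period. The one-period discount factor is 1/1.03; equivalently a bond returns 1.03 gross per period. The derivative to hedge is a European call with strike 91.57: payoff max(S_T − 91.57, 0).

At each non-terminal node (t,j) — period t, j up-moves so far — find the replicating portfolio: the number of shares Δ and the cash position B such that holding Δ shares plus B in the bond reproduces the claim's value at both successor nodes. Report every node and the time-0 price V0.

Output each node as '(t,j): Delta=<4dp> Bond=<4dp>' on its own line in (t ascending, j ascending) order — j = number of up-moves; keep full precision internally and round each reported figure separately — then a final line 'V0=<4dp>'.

(0,0): Delta=0.5042 Bond=-32.1750
(1,0): Delta=0.3550 Bond=-22.5056
(1,1): Delta=1.0000 Bond=-86.3135
(2,0): Delta=0.1608 Bond=-10.0363
(2,1): Delta=1.0000 Bond=-88.9029
(2,2): Delta=1.0000 Bond=-88.9029
V0=5.6409

Under the risk-neutral measure, an up-move has probability p* = (R−d)/(u−d) = 0.1667 and values discount at R = 1.03.
Payoff layer (t=3): V(3,0)=0.0000, V(3,1)=5.2231, V(3,2)=54.1291, V(3,3)=127.7455
  t=2,j=0: stock 67.6875 → up 96.7931 (V=5.2231), down 64.3031 (V=0.0000). Price 0.8452; hedge Δ=0.1608, bond B=-10.0363.
  t=2,j=1: stock 101.8875 → up 145.6991 (V=54.1291), down 96.7931 (V=5.2231). Price 12.9846; hedge Δ=1.0000, bond B=-88.9029.
  t=2,j=2: stock 153.3675 → up 219.3155 (V=127.7455), down 145.6991 (V=54.1291). Price 64.4646; hedge Δ=1.0000, bond B=-88.9029.
  t=1,j=0: stock 71.2500 → up 101.8875 (V=12.9846), down 67.6875 (V=0.8452). Price 2.7849; hedge Δ=0.3550, bond B=-22.5056.
  t=1,j=1: stock 107.2500 → up 153.3675 (V=64.4646), down 101.8875 (V=12.9846). Price 20.9365; hedge Δ=1.0000, bond B=-86.3135.
  t=0,j=0: stock 75.0000 → up 107.2500 (V=20.9365), down 71.2500 (V=2.7849). Price 5.6409; hedge Δ=0.5042, bond B=-32.1750.
The time-0 hedge costs 5.6409, which is the no-arbitrage price.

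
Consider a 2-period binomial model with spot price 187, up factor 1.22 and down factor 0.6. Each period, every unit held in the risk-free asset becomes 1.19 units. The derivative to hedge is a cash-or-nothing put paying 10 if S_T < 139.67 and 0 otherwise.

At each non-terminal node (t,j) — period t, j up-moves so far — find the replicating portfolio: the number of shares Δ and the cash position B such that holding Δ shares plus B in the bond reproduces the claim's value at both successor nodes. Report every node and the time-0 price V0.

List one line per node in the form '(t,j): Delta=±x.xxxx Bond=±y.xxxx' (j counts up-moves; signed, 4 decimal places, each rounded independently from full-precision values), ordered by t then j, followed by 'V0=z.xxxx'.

Risk-neutral probability p* = (R−d)/(u−d) = (1.19−0.6)/(1.22−0.6) = 0.9516.
Terminal values V(2,·): V(2,0)=10.0000, V(2,1)=10.0000, V(2,2)=0.0000
  t=1,j=0: stock 112.2000 → up 136.8840 (V=10.0000), down 67.3200 (V=10.0000). Price 8.4034; hedge Δ=0.0000, bond B=8.4034.
  t=1,j=1: stock 228.1400 → up 278.3308 (V=0.0000), down 136.8840 (V=10.0000). Price 0.4066; hedge Δ=-0.0707, bond B=16.5356.
  t=0,j=0: stock 187.0000 → up 228.1400 (V=0.4066), down 112.2000 (V=8.4034). Price 0.6669; hedge Δ=-0.0690, bond B=13.5648.
Each (Δ,B) replicates both successor values, so the strategy is self-financing and V0 is arbitrage-free.

(0,0): Delta=-0.0690 Bond=13.5648
(1,0): Delta=0.0000 Bond=8.4034
(1,1): Delta=-0.0707 Bond=16.5356
V0=0.6669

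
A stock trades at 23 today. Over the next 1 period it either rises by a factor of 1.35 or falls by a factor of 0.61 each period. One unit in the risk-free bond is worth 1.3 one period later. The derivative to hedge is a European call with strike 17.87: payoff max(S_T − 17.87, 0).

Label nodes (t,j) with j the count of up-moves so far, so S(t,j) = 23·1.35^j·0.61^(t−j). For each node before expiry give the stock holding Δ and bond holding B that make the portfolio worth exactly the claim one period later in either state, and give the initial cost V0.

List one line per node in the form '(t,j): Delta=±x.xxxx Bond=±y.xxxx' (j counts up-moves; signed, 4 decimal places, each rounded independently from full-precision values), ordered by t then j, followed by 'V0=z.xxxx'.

No-arbitrage ⇒ martingale measure with p* = (R−d)/(u−d) = 0.9324.
Terminal values V(1,·): V(1,0)=0.0000, V(1,1)=13.1800
  t=0,j=0: stock 23.0000 → up 31.0500 (V=13.1800), down 14.0300 (V=0.0000). Price 9.4534; hedge Δ=0.7744, bond B=-8.3574.
Root portfolio cost Δ·23+B reproduces V0=9.4534.

(0,0): Delta=0.7744 Bond=-8.3574
V0=9.4534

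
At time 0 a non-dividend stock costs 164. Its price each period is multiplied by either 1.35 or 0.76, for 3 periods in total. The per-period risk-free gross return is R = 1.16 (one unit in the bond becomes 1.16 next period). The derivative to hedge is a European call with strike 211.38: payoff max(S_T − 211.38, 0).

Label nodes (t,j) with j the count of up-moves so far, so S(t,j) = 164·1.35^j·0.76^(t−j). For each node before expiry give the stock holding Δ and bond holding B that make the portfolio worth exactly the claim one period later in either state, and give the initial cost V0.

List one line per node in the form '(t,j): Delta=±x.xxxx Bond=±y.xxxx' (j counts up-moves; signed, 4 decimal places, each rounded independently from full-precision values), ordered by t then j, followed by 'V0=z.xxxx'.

Under the risk-neutral measure, an up-move has probability p* = (R−d)/(u−d) = 0.6780 and values discount at R = 1.16.
At expiry t=3: V(3,0)=0.0000, V(3,1)=0.0000, V(3,2)=15.7764, V(3,3)=192.1215
Node (2,0) S=94.7264: V=(p*·0.0000+(1−p*)·0.0000)/1.16=0.0000; Δ=(0.0000−0.0000)/(127.8806−71.9921)=0.0000; B=V−Δ·S=0.0000
Node (2,1) S=168.2640: V=(p*·15.7764+(1−p*)·0.0000)/1.16=9.2206; Δ=(15.7764−0.0000)/(227.1564−127.8806)=0.1589; B=V−Δ·S=-17.5191
Node (2,2) S=298.8900: V=(p*·192.1215+(1−p*)·15.7764)/1.16=116.6659; Δ=(192.1215−15.7764)/(403.5015−227.1564)=1.0000; B=V−Δ·S=-182.2241
Node (1,0) S=124.6400: V=(p*·9.2206+(1−p*)·0.0000)/1.16=5.3890; Δ=(9.2206−0.0000)/(168.2640−94.7264)=0.1254; B=V−Δ·S=-10.2391
Node (1,1) S=221.4000: V=(p*·116.6659+(1−p*)·9.2206)/1.16=70.7455; Δ=(116.6659−9.2206)/(298.8900−168.2640)=0.8225; B=V−Δ·S=-111.3651
Node (0,0) S=164.0000: V=(p*·70.7455+(1−p*)·5.3890)/1.16=42.8436; Δ=(70.7455−5.3890)/(221.4000−124.6400)=0.6755; B=V−Δ·S=-67.9303
Root portfolio cost Δ·164+B reproduces V0=42.8436.

(0,0): Delta=0.6755 Bond=-67.9303
(1,0): Delta=0.1254 Bond=-10.2391
(1,1): Delta=0.8225 Bond=-111.3651
(2,0): Delta=0.0000 Bond=0.0000
(2,1): Delta=0.1589 Bond=-17.5191
(2,2): Delta=1.0000 Bond=-182.2241
V0=42.8436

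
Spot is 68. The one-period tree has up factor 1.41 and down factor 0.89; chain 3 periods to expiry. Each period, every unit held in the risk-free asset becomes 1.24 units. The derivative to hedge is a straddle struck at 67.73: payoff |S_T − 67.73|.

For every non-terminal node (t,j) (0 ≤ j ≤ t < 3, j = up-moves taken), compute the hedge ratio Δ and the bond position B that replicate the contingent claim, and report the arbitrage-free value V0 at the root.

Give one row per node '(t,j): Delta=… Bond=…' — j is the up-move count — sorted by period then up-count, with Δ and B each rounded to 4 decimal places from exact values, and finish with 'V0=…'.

(0,0): Delta=0.9222 Bond=-29.5067
(1,0): Delta=0.6684 Bond=-21.2279
(1,1): Delta=1.0000 Bond=-44.0492
(2,0): Delta=-0.4133 Bond=31.9388
(2,1): Delta=1.0000 Bond=-54.6210
(2,2): Delta=1.0000 Bond=-54.6210
V0=33.2019

Under the risk-neutral measure, an up-move has probability p* = (R−d)/(u−d) = 0.6731 and values discount at R = 1.24.
Payoff layer (t=3): V(3,0)=19.7921, V(3,1)=8.2165, V(3,2)=52.5898, V(3,3)=122.8890
Node (2,0) S=53.8628: V=(p*·8.2165+(1−p*)·19.7921)/1.24=9.6781; Δ=(8.2165−19.7921)/(75.9465−47.9379)=-0.4133; B=V−Δ·S=31.9388
Node (2,1) S=85.3332: V=(p*·52.5898+(1−p*)·8.2165)/1.24=30.7122; Δ=(52.5898−8.2165)/(120.3198−75.9465)=1.0000; B=V−Δ·S=-54.6210
Node (2,2) S=135.1908: V=(p*·122.8890+(1−p*)·52.5898)/1.24=80.5698; Δ=(122.8890−52.5898)/(190.6190−120.3198)=1.0000; B=V−Δ·S=-54.6210
Node (1,0) S=60.5200: V=(p*·30.7122+(1−p*)·9.6781)/1.24=19.2223; Δ=(30.7122−9.6781)/(85.3332−53.8628)=0.6684; B=V−Δ·S=-21.2279
Node (1,1) S=95.8800: V=(p*·80.5698+(1−p*)·30.7122)/1.24=51.8308; Δ=(80.5698−30.7122)/(135.1908−85.3332)=1.0000; B=V−Δ·S=-44.0492
Node (0,0) S=68.0000: V=(p*·51.8308+(1−p*)·19.2223)/1.24=33.2019; Δ=(51.8308−19.2223)/(95.8800−60.5200)=0.9222; B=V−Δ·S=-29.5067
Root portfolio cost Δ·68+B reproduces V0=33.2019.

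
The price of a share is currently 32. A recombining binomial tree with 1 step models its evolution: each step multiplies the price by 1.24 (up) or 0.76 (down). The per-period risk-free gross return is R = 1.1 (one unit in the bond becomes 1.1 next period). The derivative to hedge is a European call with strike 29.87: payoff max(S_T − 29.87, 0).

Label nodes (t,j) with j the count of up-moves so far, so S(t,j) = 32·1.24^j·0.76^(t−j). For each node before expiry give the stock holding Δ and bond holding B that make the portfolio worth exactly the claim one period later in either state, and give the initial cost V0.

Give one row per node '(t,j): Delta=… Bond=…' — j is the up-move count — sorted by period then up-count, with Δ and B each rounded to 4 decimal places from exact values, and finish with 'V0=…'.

Risk-neutral probability p* = (R−d)/(u−d) = (1.1−0.76)/(1.24−0.76) = 0.7083.
At expiry t=1: V(1,0)=0.0000, V(1,1)=9.8100
(0,0): S=32.0000. Δ = (V_up−V_dn)/(S_up−S_dn) = (9.8100−0.0000)/(39.6800−24.3200) = 0.6387. V = [p*·9.8100 + (1−p*)·0.0000]/1.1 = 6.3170. B = V − Δ·S = -14.1205.
Check: Δ(0,0)·S0 + B(0,0) = 6.3170 = V0.

(0,0): Delta=0.6387 Bond=-14.1205
V0=6.3170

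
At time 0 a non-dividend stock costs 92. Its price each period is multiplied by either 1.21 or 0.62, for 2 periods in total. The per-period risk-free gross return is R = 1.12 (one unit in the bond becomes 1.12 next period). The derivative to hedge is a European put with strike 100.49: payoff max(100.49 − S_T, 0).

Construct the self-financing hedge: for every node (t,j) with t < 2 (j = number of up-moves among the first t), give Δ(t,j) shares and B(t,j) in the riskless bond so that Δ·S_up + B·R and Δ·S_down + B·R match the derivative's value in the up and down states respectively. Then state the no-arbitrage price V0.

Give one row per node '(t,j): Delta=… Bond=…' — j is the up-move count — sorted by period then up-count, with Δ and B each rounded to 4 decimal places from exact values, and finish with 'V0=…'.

(0,0): Delta=-0.5232 Bond=55.8250
(1,0): Delta=-1.0000 Bond=89.7232
(1,1): Delta=-0.4792 Bond=57.6281
V0=7.6947

Since d<R<u, set p* = (R−d)/(u−d) = 0.8475; price each node as the discounted p*-expectation of its children.
Payoff layer (t=2): V(2,0)=65.1252, V(2,1)=31.4716, V(2,2)=0.0000
Node (1,0) S=57.0400: V=(p*·31.4716+(1−p*)·65.1252)/1.12=32.6832; Δ=(31.4716−65.1252)/(69.0184−35.3648)=-1.0000; B=V−Δ·S=89.7232
Node (1,1) S=111.3200: V=(p*·0.0000+(1−p*)·31.4716)/1.12=4.2864; Δ=(0.0000−31.4716)/(134.6972−69.0184)=-0.4792; B=V−Δ·S=57.6281
Node (0,0) S=92.0000: V=(p*·4.2864+(1−p*)·32.6832)/1.12=7.6947; Δ=(4.2864−32.6832)/(111.3200−57.0400)=-0.5232; B=V−Δ·S=55.8250
Self-financing check: at every node Δ·S+B equals the discounted successor values.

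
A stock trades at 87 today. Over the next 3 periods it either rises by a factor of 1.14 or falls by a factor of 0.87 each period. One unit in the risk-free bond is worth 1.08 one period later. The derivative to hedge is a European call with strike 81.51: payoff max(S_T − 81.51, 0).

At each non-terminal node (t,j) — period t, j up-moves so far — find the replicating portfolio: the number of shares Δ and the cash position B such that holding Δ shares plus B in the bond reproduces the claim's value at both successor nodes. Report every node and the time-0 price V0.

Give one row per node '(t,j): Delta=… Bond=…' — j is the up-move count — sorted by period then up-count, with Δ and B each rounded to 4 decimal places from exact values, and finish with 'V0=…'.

No-arbitrage ⇒ martingale measure with p* = (R−d)/(u−d) = 0.7778.
Terminal values V(3,·): V(3,0)=0.0000, V(3,1)=0.0000, V(3,2)=16.8567, V(3,3)=47.3843
(2,0): S=65.8503. Δ = (V_up−V_dn)/(S_up−S_dn) = (0.0000−0.0000)/(75.0693−57.2898) = 0.0000. V = [p*·0.0000 + (1−p*)·0.0000]/1.08 = 0.0000. B = V − Δ·S = 0.0000.
(2,1): S=86.2866. Δ = (V_up−V_dn)/(S_up−S_dn) = (16.8567−0.0000)/(98.3667−75.0693) = 0.7235. V = [p*·16.8567 + (1−p*)·0.0000]/1.08 = 12.1396. B = V − Δ·S = -50.2927.
(2,2): S=113.0652. Δ = (V_up−V_dn)/(S_up−S_dn) = (47.3843−16.8567)/(128.8943−98.3667) = 1.0000. V = [p*·47.3843 + (1−p*)·16.8567]/1.08 = 37.5930. B = V − Δ·S = -75.4722.
(1,0): S=75.6900. Δ = (V_up−V_dn)/(S_up−S_dn) = (12.1396−0.0000)/(86.2866−65.8503) = 0.5940. V = [p*·12.1396 + (1−p*)·0.0000]/1.08 = 8.7425. B = V − Δ·S = -36.2190.
(1,1): S=99.1800. Δ = (V_up−V_dn)/(S_up−S_dn) = (37.5930−12.1396)/(113.0652−86.2866) = 0.9505. V = [p*·37.5930 + (1−p*)·12.1396]/1.08 = 29.5710. B = V − Δ·S = -64.7007.
(0,0): S=87.0000. Δ = (V_up−V_dn)/(S_up−S_dn) = (29.5710−8.7425)/(99.1800−75.6900) = 0.8867. V = [p*·29.5710 + (1−p*)·8.7425]/1.08 = 23.0949. B = V − Δ·S = -54.0476.
Self-financing check: at every node Δ·S+B equals the discounted successor values.

(0,0): Delta=0.8867 Bond=-54.0476
(1,0): Delta=0.5940 Bond=-36.2190
(1,1): Delta=0.9505 Bond=-64.7007
(2,0): Delta=0.0000 Bond=0.0000
(2,1): Delta=0.7235 Bond=-50.2927
(2,2): Delta=1.0000 Bond=-75.4722
V0=23.0949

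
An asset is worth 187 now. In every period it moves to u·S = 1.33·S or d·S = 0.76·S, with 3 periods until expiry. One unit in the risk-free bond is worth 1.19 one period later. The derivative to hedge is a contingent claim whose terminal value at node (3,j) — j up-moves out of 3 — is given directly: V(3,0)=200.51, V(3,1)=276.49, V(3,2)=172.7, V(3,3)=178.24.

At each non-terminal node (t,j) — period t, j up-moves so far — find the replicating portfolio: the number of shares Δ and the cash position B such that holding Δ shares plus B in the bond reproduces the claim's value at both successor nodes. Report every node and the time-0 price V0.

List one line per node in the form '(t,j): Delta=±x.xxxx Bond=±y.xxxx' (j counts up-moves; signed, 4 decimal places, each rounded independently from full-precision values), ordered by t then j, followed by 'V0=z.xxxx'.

No-arbitrage ⇒ martingale measure with p* = (R−d)/(u−d) = 0.7544.
At expiry t=3: V(3,0)=200.5100, V(3,1)=276.4900, V(3,2)=172.7000, V(3,3)=178.2400
(2,0): S=108.0112. Δ = (V_up−V_dn)/(S_up−S_dn) = (276.4900−200.5100)/(143.6549−82.0885) = 1.2341. V = [p*·276.4900 + (1−p*)·200.5100]/1.19 = 216.6624. B = V − Δ·S = 83.3641.
(2,1): S=189.0196. Δ = (V_up−V_dn)/(S_up−S_dn) = (172.7000−276.4900)/(251.3961−143.6549) = -0.9633. V = [p*·172.7000 + (1−p*)·276.4900]/1.19 = 166.5481. B = V − Δ·S = 348.6359.
(2,2): S=330.7843. Δ = (V_up−V_dn)/(S_up−S_dn) = (178.2400−172.7000)/(439.9431−251.3961) = 0.0294. V = [p*·178.2400 + (1−p*)·172.7000]/1.19 = 148.6381. B = V − Δ·S = 138.9188.
(1,0): S=142.1200. Δ = (V_up−V_dn)/(S_up−S_dn) = (166.5481−216.6624)/(189.0196−108.0112) = -0.6186. V = [p*·166.5481 + (1−p*)·216.6624]/1.19 = 150.2999. B = V − Δ·S = 238.2197.
(1,1): S=248.7100. Δ = (V_up−V_dn)/(S_up−S_dn) = (148.6381−166.5481)/(330.7843−189.0196) = -0.1263. V = [p*·148.6381 + (1−p*)·166.5481]/1.19 = 128.6025. B = V − Δ·S = 160.0237.
(0,0): S=187.0000. Δ = (V_up−V_dn)/(S_up−S_dn) = (128.6025−150.2999)/(248.7100−142.1200) = -0.2036. V = [p*·128.6025 + (1−p*)·150.2999]/1.19 = 112.5477. B = V − Δ·S = 150.6132.
Each (Δ,B) replicates both successor values, so the strategy is self-financing and V0 is arbitrage-free.

(0,0): Delta=-0.2036 Bond=150.6132
(1,0): Delta=-0.6186 Bond=238.2197
(1,1): Delta=-0.1263 Bond=160.0237
(2,0): Delta=1.2341 Bond=83.3641
(2,1): Delta=-0.9633 Bond=348.6359
(2,2): Delta=0.0294 Bond=138.9188
V0=112.5477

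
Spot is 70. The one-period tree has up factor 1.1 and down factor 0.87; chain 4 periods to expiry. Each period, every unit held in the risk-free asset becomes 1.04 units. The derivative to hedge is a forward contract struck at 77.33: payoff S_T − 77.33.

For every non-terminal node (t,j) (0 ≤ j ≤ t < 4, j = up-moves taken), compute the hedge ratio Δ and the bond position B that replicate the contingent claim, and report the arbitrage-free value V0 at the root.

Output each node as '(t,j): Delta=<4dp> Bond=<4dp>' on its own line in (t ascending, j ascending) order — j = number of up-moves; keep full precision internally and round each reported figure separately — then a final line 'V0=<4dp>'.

(0,0): Delta=1.0000 Bond=-66.1020
(1,0): Delta=1.0000 Bond=-68.7461
(1,1): Delta=1.0000 Bond=-68.7461
(2,0): Delta=1.0000 Bond=-71.4959
(2,1): Delta=1.0000 Bond=-71.4959
(2,2): Delta=1.0000 Bond=-71.4959
(3,0): Delta=1.0000 Bond=-74.3558
(3,1): Delta=1.0000 Bond=-74.3558
(3,2): Delta=1.0000 Bond=-74.3558
(3,3): Delta=1.0000 Bond=-74.3558
V0=3.8980

Risk-neutral probability p* = (R−d)/(u−d) = (1.04−0.87)/(1.1−0.87) = 0.7391.
Terminal payoffs: V(4,0)=-37.2272, V(4,1)=-26.6253, V(4,2)=-13.2206, V(4,3)=3.7279, V(4,4)=25.1570
  t=3,j=0: stock 46.0952 → up 50.7047 (V=-26.6253), down 40.1028 (V=-37.2272). Price -28.2606; hedge Δ=1.0000, bond B=-74.3558.
  t=3,j=1: stock 58.2813 → up 64.1094 (V=-13.2206), down 50.7047 (V=-26.6253). Price -16.0745; hedge Δ=1.0000, bond B=-74.3558.
  t=3,j=2: stock 73.6890 → up 81.0579 (V=3.7279), down 64.1094 (V=-13.2206). Price -0.6668; hedge Δ=1.0000, bond B=-74.3558.
  t=3,j=3: stock 93.1700 → up 102.4870 (V=25.1570), down 81.0579 (V=3.7279). Price 18.8142; hedge Δ=1.0000, bond B=-74.3558.
  t=2,j=0: stock 52.9830 → up 58.2813 (V=-16.0745), down 46.0952 (V=-28.2606). Price -18.5129; hedge Δ=1.0000, bond B=-71.4959.
  t=2,j=1: stock 66.9900 → up 73.6890 (V=-0.6668), down 58.2813 (V=-16.0745). Price -4.5059; hedge Δ=1.0000, bond B=-71.4959.
  t=2,j=2: stock 84.7000 → up 93.1700 (V=18.8142), down 73.6890 (V=-0.6668). Price 13.2041; hedge Δ=1.0000, bond B=-71.4959.
  t=1,j=0: stock 60.9000 → up 66.9900 (V=-4.5059), down 52.9830 (V=-18.5129). Price -7.8461; hedge Δ=1.0000, bond B=-68.7461.
  t=1,j=1: stock 77.0000 → up 84.7000 (V=13.2041), down 66.9900 (V=-4.5059). Price 8.2539; hedge Δ=1.0000, bond B=-68.7461.
  t=0,j=0: stock 70.0000 → up 77.0000 (V=8.2539), down 60.9000 (V=-7.8461). Price 3.8980; hedge Δ=1.0000, bond B=-66.1020.
Each (Δ,B) replicates both successor values, so the strategy is self-financing and V0 is arbitrage-free.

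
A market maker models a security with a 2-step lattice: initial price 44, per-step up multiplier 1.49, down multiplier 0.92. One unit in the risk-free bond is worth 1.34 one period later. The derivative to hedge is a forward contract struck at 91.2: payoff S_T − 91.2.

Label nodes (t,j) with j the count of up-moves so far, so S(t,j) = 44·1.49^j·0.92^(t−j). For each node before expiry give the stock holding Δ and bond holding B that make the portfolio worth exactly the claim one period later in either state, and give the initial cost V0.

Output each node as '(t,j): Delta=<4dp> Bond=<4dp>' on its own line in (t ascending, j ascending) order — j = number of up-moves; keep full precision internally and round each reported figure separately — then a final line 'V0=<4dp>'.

(0,0): Delta=1.0000 Bond=-50.7908
(1,0): Delta=1.0000 Bond=-68.0597
(1,1): Delta=1.0000 Bond=-68.0597
V0=-6.7908

No-arbitrage ⇒ martingale measure with p* = (R−d)/(u−d) = 0.7368.
Terminal payoffs: V(2,0)=-53.9584, V(2,1)=-30.8848, V(2,2)=6.4844
  t=1,j=0: stock 40.4800 → up 60.3152 (V=-30.8848), down 37.2416 (V=-53.9584). Price -27.5797; hedge Δ=1.0000, bond B=-68.0597.
  t=1,j=1: stock 65.5600 → up 97.6844 (V=6.4844), down 60.3152 (V=-30.8848). Price -2.4997; hedge Δ=1.0000, bond B=-68.0597.
  t=0,j=0: stock 44.0000 → up 65.5600 (V=-2.4997), down 40.4800 (V=-27.5797). Price -6.7908; hedge Δ=1.0000, bond B=-50.7908.
The time-0 hedge costs -6.7908, which is the no-arbitrage price.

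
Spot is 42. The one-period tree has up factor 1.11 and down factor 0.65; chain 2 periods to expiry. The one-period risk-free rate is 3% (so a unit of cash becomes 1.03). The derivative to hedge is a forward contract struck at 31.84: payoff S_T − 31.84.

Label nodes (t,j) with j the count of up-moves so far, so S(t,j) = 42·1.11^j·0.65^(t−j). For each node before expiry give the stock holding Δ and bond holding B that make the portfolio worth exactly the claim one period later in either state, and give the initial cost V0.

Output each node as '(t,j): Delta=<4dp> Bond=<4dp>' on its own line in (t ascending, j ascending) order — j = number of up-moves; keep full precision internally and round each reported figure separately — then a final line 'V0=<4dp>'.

The replicating-portfolio and risk-neutral prices coincide; use p* = (1.03−0.65)/(1.11−0.65) = 0.8261 for the latter.
At expiry t=2: V(2,0)=-14.0950, V(2,1)=-1.5370, V(2,2)=19.9082
  t=1,j=0: stock 27.3000 → up 30.3030 (V=-1.5370), down 17.7450 (V=-14.0950). Price -3.6126; hedge Δ=1.0000, bond B=-30.9126.
  t=1,j=1: stock 46.6200 → up 51.7482 (V=19.9082), down 30.3030 (V=-1.5370). Price 15.7074; hedge Δ=1.0000, bond B=-30.9126.
  t=0,j=0: stock 42.0000 → up 46.6200 (V=15.7074), down 27.3000 (V=-3.6126). Price 11.9877; hedge Δ=1.0000, bond B=-30.0123.
Root portfolio cost Δ·42+B reproduces V0=11.9877.

(0,0): Delta=1.0000 Bond=-30.0123
(1,0): Delta=1.0000 Bond=-30.9126
(1,1): Delta=1.0000 Bond=-30.9126
V0=11.9877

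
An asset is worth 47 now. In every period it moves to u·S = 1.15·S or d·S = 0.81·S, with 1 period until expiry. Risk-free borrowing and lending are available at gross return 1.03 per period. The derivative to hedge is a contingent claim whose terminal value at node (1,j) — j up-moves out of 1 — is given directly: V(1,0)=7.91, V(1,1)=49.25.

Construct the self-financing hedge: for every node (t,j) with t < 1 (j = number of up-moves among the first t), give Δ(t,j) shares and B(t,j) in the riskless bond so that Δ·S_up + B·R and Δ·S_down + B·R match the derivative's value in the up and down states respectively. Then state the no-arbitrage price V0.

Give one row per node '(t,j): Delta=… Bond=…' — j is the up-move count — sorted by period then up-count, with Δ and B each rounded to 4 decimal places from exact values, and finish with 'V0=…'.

No-arbitrage ⇒ martingale measure with p* = (R−d)/(u−d) = 0.6471.
Terminal values V(1,·): V(1,0)=7.9100, V(1,1)=49.2500
(0,0): S=47.0000. Δ = (V_up−V_dn)/(S_up−S_dn) = (49.2500−7.9100)/(54.0500−38.0700) = 2.5870. V = [p*·49.2500 + (1−p*)·7.9100]/1.03 = 33.6499. B = V − Δ·S = -87.9383.
The time-0 hedge costs 33.6499, which is the no-arbitrage price.

(0,0): Delta=2.5870 Bond=-87.9383
V0=33.6499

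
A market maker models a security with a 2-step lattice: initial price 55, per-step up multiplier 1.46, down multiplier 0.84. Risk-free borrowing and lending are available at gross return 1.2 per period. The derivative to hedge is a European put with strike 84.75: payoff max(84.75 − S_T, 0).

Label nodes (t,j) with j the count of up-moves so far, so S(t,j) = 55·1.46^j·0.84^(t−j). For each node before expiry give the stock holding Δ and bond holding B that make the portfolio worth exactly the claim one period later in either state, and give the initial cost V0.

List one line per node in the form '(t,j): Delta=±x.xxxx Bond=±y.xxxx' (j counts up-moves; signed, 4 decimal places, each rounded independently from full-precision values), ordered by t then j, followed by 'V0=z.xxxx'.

No-arbitrage ⇒ martingale measure with p* = (R−d)/(u−d) = 0.5806.
Terminal payoffs: V(2,0)=45.9420, V(2,1)=17.2980, V(2,2)=0.0000
Node (1,0) S=46.2000: V=(p*·17.2980+(1−p*)·45.9420)/1.2=24.4250; Δ=(17.2980−45.9420)/(67.4520−38.8080)=-1.0000; B=V−Δ·S=70.6250
Node (1,1) S=80.3000: V=(p*·0.0000+(1−p*)·17.2980)/1.2=6.0450; Δ=(0.0000−17.2980)/(117.2380−67.4520)=-0.3474; B=V−Δ·S=33.9450
Node (0,0) S=55.0000: V=(p*·6.0450+(1−p*)·24.4250)/1.2=11.4606; Δ=(6.0450−24.4250)/(80.3000−46.2000)=-0.5390; B=V−Δ·S=41.1058
Self-financing check: at every node Δ·S+B equals the discounted successor values.

(0,0): Delta=-0.5390 Bond=41.1058
(1,0): Delta=-1.0000 Bond=70.6250
(1,1): Delta=-0.3474 Bond=33.9450
V0=11.4606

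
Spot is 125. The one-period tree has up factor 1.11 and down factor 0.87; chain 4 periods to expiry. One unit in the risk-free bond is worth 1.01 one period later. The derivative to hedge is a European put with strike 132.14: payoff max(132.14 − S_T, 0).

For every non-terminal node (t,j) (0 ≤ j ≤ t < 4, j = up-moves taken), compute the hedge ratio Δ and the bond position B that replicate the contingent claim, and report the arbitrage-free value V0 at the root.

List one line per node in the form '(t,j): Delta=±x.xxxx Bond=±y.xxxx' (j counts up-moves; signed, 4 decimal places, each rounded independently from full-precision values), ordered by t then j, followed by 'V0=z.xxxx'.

Risk-neutral probability p* = (R−d)/(u−d) = (1.01−0.87)/(1.11−0.87) = 0.5833.
Terminal values V(4,·): V(4,0)=60.5278, V(4,1)=40.7727, V(4,2)=15.5679, V(4,3)=0.0000, V(4,4)=0.0000
(3,0): S=82.3129. Δ = (V_up−V_dn)/(S_up−S_dn) = (40.7727−60.5278)/(91.3673−71.6122) = -1.0000. V = [p*·40.7727 + (1−p*)·60.5278]/1.01 = 48.5188. B = V − Δ·S = 130.8317.
(3,1): S=105.0199. Δ = (V_up−V_dn)/(S_up−S_dn) = (15.5679−40.7727)/(116.5721−91.3673) = -1.0000. V = [p*·15.5679 + (1−p*)·40.7727]/1.01 = 25.8118. B = V − Δ·S = 130.8317.
(3,2): S=133.9909. Δ = (V_up−V_dn)/(S_up−S_dn) = (0.0000−15.5679)/(148.7299−116.5721) = -0.4841. V = [p*·0.0000 + (1−p*)·15.5679]/1.01 = 6.4224. B = V − Δ·S = 71.2888.
(3,3): S=170.9539. Δ = (V_up−V_dn)/(S_up−S_dn) = (0.0000−0.0000)/(189.7588−148.7299) = 0.0000. V = [p*·0.0000 + (1−p*)·0.0000]/1.01 = 0.0000. B = V − Δ·S = 0.0000.
(2,0): S=94.6125. Δ = (V_up−V_dn)/(S_up−S_dn) = (25.8118−48.5188)/(105.0199−82.3129) = -1.0000. V = [p*·25.8118 + (1−p*)·48.5188]/1.01 = 34.9238. B = V − Δ·S = 129.5363.
(2,1): S=120.7125. Δ = (V_up−V_dn)/(S_up−S_dn) = (6.4224−25.8118)/(133.9909−105.0199) = -0.6693. V = [p*·6.4224 + (1−p*)·25.8118]/1.01 = 14.3578. B = V − Δ·S = 95.1469.
(2,2): S=154.0125. Δ = (V_up−V_dn)/(S_up−S_dn) = (0.0000−6.4224)/(170.9539−133.9909) = -0.1738. V = [p*·0.0000 + (1−p*)·6.4224]/1.01 = 2.6495. B = V − Δ·S = 29.4096.
(1,0): S=108.7500. Δ = (V_up−V_dn)/(S_up−S_dn) = (14.3578−34.9238)/(120.7125−94.6125) = -0.7880. V = [p*·14.3578 + (1−p*)·34.9238]/1.01 = 22.6999. B = V − Δ·S = 108.3919.
(1,1): S=138.7500. Δ = (V_up−V_dn)/(S_up−S_dn) = (2.6495−14.3578)/(154.0125−120.7125) = -0.3516. V = [p*·2.6495 + (1−p*)·14.3578]/1.01 = 7.4534. B = V − Δ·S = 56.2377.
(0,0): S=125.0000. Δ = (V_up−V_dn)/(S_up−S_dn) = (7.4534−22.6999)/(138.7500−108.7500) = -0.5082. V = [p*·7.4534 + (1−p*)·22.6999]/1.01 = 13.6694. B = V − Δ·S = 77.1967.
Self-financing check: at every node Δ·S+B equals the discounted successor values.

(0,0): Delta=-0.5082 Bond=77.1967
(1,0): Delta=-0.7880 Bond=108.3919
(1,1): Delta=-0.3516 Bond=56.2377
(2,0): Delta=-1.0000 Bond=129.5363
(2,1): Delta=-0.6693 Bond=95.1469
(2,2): Delta=-0.1738 Bond=29.4096
(3,0): Delta=-1.0000 Bond=130.8317
(3,1): Delta=-1.0000 Bond=130.8317
(3,2): Delta=-0.4841 Bond=71.2888
(3,3): Delta=0.0000 Bond=0.0000
V0=13.6694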